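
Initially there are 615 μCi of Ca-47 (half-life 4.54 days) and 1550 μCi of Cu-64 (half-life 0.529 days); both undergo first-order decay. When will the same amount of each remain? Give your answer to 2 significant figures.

Set 615·(1/2)^(t/4.54) = 1550·(1/2)^(t/0.529).
Taking log₂: log₂(615/1550) = t·(1/4.54 − 1/0.529).
log₂(0.39677) = -1.3336; 1/4.54 − 1/0.529 = -1.6701.
t = -1.3336 / -1.6701 ≈ 0.79852 days.

0.80 days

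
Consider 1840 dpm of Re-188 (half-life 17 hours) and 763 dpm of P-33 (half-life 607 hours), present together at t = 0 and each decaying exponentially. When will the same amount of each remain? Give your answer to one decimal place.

22.2 hours

Set 1840·(1/2)^(t/17) = 763·(1/2)^(t/607).
Taking log₂: log₂(1840/763) = t·(1/17 − 1/607).
log₂(2.4115) = 1.27; 1/17 − 1/607 = 0.057176.
t = 1.27 / 0.057176 ≈ 22.211 hours.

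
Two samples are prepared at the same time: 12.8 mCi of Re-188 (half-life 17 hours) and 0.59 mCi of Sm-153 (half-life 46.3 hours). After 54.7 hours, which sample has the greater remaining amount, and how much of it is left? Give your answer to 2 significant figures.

Re-188: 12.8 × (1/2)^3.2176 ≈ 1.3759 mCi.
Sm-153: 0.59 × (1/2)^1.1814 ≈ 0.26014 mCi.
Re-188 has more remaining, at ≈ 1.3759 mCi.

Re-188, 1.4 mCi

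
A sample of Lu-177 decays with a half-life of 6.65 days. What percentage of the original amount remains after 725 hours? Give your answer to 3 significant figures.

725 hours = 30.2083 days.
n = 30.2083/6.65 ≈ 4.5426 half-lives.
Fraction remaining = (1/2)^4.5426 ≈ 0.042908, i.e. 4.2908%.

4.29%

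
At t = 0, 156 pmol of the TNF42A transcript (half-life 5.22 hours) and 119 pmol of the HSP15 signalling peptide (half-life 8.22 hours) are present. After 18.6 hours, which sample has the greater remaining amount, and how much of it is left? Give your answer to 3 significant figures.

HSP15 signalling peptide, 24.8 pmol

TNF42A transcript: 156 × (1/2)^3.5632 ≈ 13.197 pmol.
HSP15 signalling peptide: 119 × (1/2)^2.2628 ≈ 24.796 pmol.
HSP15 signalling peptide has more remaining, at ≈ 24.796 pmol.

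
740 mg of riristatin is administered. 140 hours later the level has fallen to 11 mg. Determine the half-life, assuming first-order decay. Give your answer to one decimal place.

23.1 hours

A/A₀ = 11/740 ≈ 0.014865.
n = log₂(67.273) ≈ 6.0719 half-lives elapsed in 140 hours.
t½ = 140/6.0719 ≈ 23.057 hours.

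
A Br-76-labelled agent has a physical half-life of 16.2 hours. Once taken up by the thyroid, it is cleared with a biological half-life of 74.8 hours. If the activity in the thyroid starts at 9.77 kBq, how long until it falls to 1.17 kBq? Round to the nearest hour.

1/t_eff = 1/t_phys + 1/t_biol = 1/16.2 + 1/74.8 = 0.075097 per hour.
t_eff = 16.2 × 74.8 / (16.2 + 74.8) ≈ 13.316 hours.
n = log₂(9.77/1.17) ≈ 3.0619; t = 3.0619 × 13.316 ≈ 40.772 hours.

41 hours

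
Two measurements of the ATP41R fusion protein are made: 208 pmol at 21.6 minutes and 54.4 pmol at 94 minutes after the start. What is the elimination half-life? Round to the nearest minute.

Over Δt = 94 − 21.6 = 72.4 minutes, the level fell by a factor of 208/54.4 ≈ 3.8235.
n = log₂(3.8235) ≈ 1.9349 half-lives, so t½ = 72.4/1.9349 ≈ 37.418 minutes.

37 minutes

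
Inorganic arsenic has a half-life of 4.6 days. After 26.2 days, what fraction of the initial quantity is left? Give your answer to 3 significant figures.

0.0193

n = 26.2/4.6 ≈ 5.6957 half-lives.
Fraction remaining = (1/2)^5.6957 ≈ 0.019295.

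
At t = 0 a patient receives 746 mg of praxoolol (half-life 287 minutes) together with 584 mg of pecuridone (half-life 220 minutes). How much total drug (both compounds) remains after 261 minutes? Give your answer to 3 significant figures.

praxoolol: 746 × (1/2)^(261/287) = 746 × (1/2)^0.90941 ≈ 397.17 mg.
pecuridone: 584 × (1/2)^(261/220) = 584 × (1/2)^1.1864 ≈ 256.61 mg.
Total = 397.17 + 256.61 ≈ 653.79 mg.

654 mg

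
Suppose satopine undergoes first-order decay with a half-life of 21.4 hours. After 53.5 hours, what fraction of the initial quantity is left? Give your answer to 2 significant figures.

0.18

n = 53.5/21.4 ≈ 2.5 half-lives.
Fraction remaining = (1/2)^2.5 ≈ 0.17678.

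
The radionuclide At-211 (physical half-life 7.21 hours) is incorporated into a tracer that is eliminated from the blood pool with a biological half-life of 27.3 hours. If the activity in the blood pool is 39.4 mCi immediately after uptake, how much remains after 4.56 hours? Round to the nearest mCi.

23 mCi

1/t_eff = 1/t_phys + 1/t_biol = 1/7.21 + 1/27.3 = 0.17533 per hour.
t_eff = 7.21 × 27.3 / (7.21 + 27.3) ≈ 5.7037 hours.
Remaining = 39.4 × (1/2)^(4.56/5.7037) = 39.4 × (1/2)^0.79949 ≈ 22.637 mCi.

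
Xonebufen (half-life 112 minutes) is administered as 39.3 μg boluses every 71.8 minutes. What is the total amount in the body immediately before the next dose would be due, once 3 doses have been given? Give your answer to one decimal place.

The 3 doses were given 215.4, 143.6, 71.8 minutes ago.
Total = 39.3·(1/2)^(215.4/112) + 39.3·(1/2)^(143.6/112) + 39.3·(1/2)^(71.8/112)
      = 10.362 + 16.16 + 25.201 ≈ 51.722 μg.

51.7 μg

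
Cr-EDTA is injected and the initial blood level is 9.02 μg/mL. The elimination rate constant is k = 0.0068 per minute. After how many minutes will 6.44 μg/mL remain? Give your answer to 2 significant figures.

t½ = ln 2 / k = 0.69315 / 0.0068 ≈ 101.93 minutes.
Fraction remaining = 6.44/9.02 ≈ 0.71397.
n = log₂(9.02/6.44) = ln(1.4006)/ln 2 ≈ 0.48607 half-lives.
t = n × t½ = 0.48607 × 101.93 ≈ 49.546 minutes.

50 minutes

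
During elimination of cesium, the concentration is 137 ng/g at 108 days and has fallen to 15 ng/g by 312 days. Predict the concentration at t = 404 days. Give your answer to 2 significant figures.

Over Δt = 312 − 108 = 204 days, the level fell by a factor of 137/15 ≈ 9.1333.
n = log₂(9.1333) ≈ 3.1911 half-lives, so t½ = 204/3.1911 ≈ 63.927 days.
From t = 312 to t = 404: 15 × (1/2)^((404−312)/63.927) ≈ 5.5318 ng/g.

5.5 ng/g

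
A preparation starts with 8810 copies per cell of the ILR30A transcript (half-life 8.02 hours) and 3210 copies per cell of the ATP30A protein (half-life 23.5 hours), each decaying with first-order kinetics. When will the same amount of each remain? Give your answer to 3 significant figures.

Set 8810·(1/2)^(t/8.02) = 3210·(1/2)^(t/23.5).
Taking log₂: log₂(8810/3210) = t·(1/8.02 − 1/23.5).
log₂(2.7445) = 1.4566; 1/8.02 − 1/23.5 = 0.082135.
t = 1.4566 / 0.082135 ≈ 17.734 hours.

17.7 hours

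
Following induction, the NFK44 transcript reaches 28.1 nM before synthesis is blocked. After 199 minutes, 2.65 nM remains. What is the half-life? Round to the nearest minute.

58 minutes

A/A₀ = 2.65/28.1 ≈ 0.094306.
n = log₂(10.604) ≈ 3.4065 half-lives elapsed in 199 minutes.
t½ = 199/3.4065 ≈ 58.418 minutes.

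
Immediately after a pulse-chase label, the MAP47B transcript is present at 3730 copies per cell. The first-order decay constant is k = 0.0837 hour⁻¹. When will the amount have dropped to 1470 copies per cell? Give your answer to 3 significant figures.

11.1 hours

t½ = ln 2 / k = 0.69315 / 0.0837 ≈ 8.2813 hours.
Fraction remaining = 1470/3730 ≈ 0.3941.
n = log₂(3730/1470) = ln(2.5374)/ln 2 ≈ 1.3434 half-lives.
t = n × t½ = 1.3434 × 8.2813 ≈ 11.125 hours.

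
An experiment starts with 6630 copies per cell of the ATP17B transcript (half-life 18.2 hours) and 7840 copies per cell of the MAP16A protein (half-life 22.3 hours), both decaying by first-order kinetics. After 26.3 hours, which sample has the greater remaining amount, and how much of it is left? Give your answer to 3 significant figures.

MAP16A protein, 3460 copies per cell

ATP17B transcript: 6630 × (1/2)^1.4451 ≈ 2435.1 copies per cell.
MAP16A protein: 7840 × (1/2)^1.1794 ≈ 3461.7 copies per cell.
MAP16A protein has more remaining, at ≈ 3461.7 copies per cell.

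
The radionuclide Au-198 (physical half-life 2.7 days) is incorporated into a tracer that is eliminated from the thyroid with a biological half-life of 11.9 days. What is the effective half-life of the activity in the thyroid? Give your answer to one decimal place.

1/t_eff = 1/t_phys + 1/t_biol = 1/2.7 + 1/11.9 = 0.4544 per day.
t_eff = 2.7 × 11.9 / (2.7 + 11.9) ≈ 2.2007 days.

2.2 days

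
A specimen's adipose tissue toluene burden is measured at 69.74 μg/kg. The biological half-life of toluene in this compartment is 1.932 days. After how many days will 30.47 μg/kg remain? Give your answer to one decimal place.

2.3 days

Fraction remaining = 30.47/69.74 ≈ 0.43691.
n = log₂(69.74/30.47) = ln(2.2888)/ln 2 ≈ 1.1946 half-lives.
t = n × t½ = 1.1946 × 1.932 ≈ 2.308 days.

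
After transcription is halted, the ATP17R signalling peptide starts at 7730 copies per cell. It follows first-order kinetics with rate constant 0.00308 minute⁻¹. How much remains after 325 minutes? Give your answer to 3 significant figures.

2840 copies per cell

t½ = ln 2 / λ = 0.69315 / 0.00308 ≈ 225.05 minutes.
Number of half-lives: n = 325/225.05 ≈ 1.4441.
Remaining = 7730 × (1/2)^1.4441 = 7730 × 0.36751 ≈ 2840.9 copies per cell.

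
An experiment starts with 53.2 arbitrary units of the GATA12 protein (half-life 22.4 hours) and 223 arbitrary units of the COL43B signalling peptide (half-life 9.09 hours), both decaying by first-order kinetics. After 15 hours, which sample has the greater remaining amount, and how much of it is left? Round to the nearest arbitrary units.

COL43B signalling peptide, 71 arbitrary units

GATA12 protein: 53.2 × (1/2)^0.66964 ≈ 33.445 arbitrary units.
COL43B signalling peptide: 223 × (1/2)^1.6502 ≈ 71.049 arbitrary units.
COL43B signalling peptide has more remaining, at ≈ 71.049 arbitrary units.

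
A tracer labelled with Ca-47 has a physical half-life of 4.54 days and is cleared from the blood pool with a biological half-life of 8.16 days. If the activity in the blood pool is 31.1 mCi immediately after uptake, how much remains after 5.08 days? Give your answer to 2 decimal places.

1/t_eff = 1/t_phys + 1/t_biol = 1/4.54 + 1/8.16 = 0.34281 per day.
t_eff = 4.54 × 8.16 / (4.54 + 8.16) ≈ 2.917 days.
Remaining = 31.1 × (1/2)^(5.08/2.917) = 31.1 × (1/2)^1.7415 ≈ 9.3008 mCi.

9.30 mCi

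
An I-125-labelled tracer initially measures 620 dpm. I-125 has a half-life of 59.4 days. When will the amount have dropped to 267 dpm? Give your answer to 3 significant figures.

Fraction remaining = 267/620 ≈ 0.43065.
n = log₂(620/267) = ln(2.3221)/ln 2 ≈ 1.2154 half-lives.
t = n × t½ = 1.2154 × 59.4 ≈ 72.196 days.

72.2 days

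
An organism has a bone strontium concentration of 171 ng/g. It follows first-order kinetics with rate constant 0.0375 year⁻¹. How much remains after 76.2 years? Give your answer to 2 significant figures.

9.8 ng/g

t½ = ln 2 / λ = 0.69315 / 0.0375 ≈ 18.484 years.
Number of half-lives: n = 76.2/18.484 ≈ 4.1225.
Remaining = 171 × (1/2)^4.1225 = 171 × 0.057412 ≈ 9.8175 ng/g.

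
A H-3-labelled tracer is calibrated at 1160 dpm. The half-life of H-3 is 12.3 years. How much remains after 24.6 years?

290 dpm

Elapsed time is 2 half-lives (24.6/12.3).
Each half-life halves the amount: 1160 × (1/2)^2 = 1160/4 = 290 dpm.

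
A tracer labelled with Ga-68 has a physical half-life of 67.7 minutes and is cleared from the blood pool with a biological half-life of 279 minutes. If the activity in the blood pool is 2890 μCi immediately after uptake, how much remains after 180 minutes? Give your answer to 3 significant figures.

293 μCi

1/t_eff = 1/t_phys + 1/t_biol = 1/67.7 + 1/279 = 0.018355 per minute.
t_eff = 67.7 × 279 / (67.7 + 279) ≈ 54.48 minutes.
Remaining = 2890 × (1/2)^(180/54.48) = 2890 × (1/2)^3.304 ≈ 292.62 μCi.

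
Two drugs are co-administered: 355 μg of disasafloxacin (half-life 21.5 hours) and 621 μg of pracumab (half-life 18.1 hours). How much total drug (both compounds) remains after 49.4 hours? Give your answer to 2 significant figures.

disasafloxacin: 355 × (1/2)^(49.4/21.5) = 355 × (1/2)^2.2977 ≈ 72.204 μg.
pracumab: 621 × (1/2)^(49.4/18.1) = 621 × (1/2)^2.7293 ≈ 93.647 μg.
Total = 72.204 + 93.647 ≈ 165.85 μg.

170 μg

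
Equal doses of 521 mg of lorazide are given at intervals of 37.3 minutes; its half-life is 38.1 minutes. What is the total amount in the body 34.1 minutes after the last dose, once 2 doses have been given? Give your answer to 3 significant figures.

422 mg

The 2 doses were given 71.4, 34.1 minutes ago.
Total = 521·(1/2)^(71.4/38.1) + 521·(1/2)^(34.1/38.1)
      = 142.14 + 280.16 ≈ 422.3 mg.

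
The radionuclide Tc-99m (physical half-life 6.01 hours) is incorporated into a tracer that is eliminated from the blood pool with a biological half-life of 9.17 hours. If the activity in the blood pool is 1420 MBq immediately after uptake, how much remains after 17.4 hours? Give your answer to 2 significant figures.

51 MBq

1/t_eff = 1/t_phys + 1/t_biol = 1/6.01 + 1/9.17 = 0.27544 per hour.
t_eff = 6.01 × 9.17 / (6.01 + 9.17) ≈ 3.6305 hours.
Remaining = 1420 × (1/2)^(17.4/3.6305) = 1420 × (1/2)^4.7927 ≈ 51.233 MBq.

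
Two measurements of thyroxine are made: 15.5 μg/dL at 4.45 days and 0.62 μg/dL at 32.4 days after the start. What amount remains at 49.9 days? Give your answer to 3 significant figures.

Over Δt = 32.4 − 4.45 = 27.95 days, the level fell by a factor of 15.5/0.62 ≈ 25.
n = log₂(25) ≈ 4.6439 half-lives, so t½ = 27.95/4.6439 ≈ 6.0187 days.
From t = 32.4 to t = 49.9: 0.62 × (1/2)^((49.9−32.4)/6.0187) ≈ 0.082626 μg/dL.

0.0826 μg/dL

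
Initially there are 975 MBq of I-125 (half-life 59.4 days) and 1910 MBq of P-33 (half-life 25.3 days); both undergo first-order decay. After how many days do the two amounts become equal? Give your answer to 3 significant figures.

42.8 days

Set 975·(1/2)^(t/59.4) = 1910·(1/2)^(t/25.3).
Taking log₂: log₂(975/1910) = t·(1/59.4 − 1/25.3).
log₂(0.51047) = -0.9701; 1/59.4 − 1/25.3 = -0.022691.
t = -0.9701 / -0.022691 ≈ 42.753 days.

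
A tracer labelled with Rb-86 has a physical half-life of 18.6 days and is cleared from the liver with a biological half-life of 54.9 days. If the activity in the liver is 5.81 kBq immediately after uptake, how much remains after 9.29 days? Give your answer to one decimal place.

3.7 kBq

1/t_eff = 1/t_phys + 1/t_biol = 1/18.6 + 1/54.9 = 0.071978 per day.
t_eff = 18.6 × 54.9 / (18.6 + 54.9) ≈ 13.893 days.
Remaining = 5.81 × (1/2)^(9.29/13.893) = 5.81 × (1/2)^0.66868 ≈ 3.655 kBq.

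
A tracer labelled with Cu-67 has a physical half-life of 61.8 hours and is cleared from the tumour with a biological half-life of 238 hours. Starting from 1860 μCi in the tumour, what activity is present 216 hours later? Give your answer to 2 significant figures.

88 μCi

1/t_eff = 1/t_phys + 1/t_biol = 1/61.8 + 1/238 = 0.020383 per hour.
t_eff = 61.8 × 238 / (61.8 + 238) ≈ 49.061 hours.
Remaining = 1860 × (1/2)^(216/49.061) = 1860 × (1/2)^4.4027 ≈ 87.936 μCi.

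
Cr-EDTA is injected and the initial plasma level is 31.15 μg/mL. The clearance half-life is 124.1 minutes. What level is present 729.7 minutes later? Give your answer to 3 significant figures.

Number of half-lives: n = 729.7/124.1 ≈ 5.8799.
Remaining = 31.15 × (1/2)^5.8799 = 31.15 × 0.016981 ≈ 0.52896 μg/mL.

0.529 μg/mL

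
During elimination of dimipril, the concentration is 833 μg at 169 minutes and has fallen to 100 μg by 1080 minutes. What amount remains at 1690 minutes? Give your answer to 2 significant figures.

Over Δt = 1080 − 169 = 911 minutes, the level fell by a factor of 833/100 ≈ 8.33.
n = log₂(8.33) ≈ 3.0583 half-lives, so t½ = 911/3.0583 ≈ 297.88 minutes.
From t = 1080 to t = 1690: 100 × (1/2)^((1690−1080)/297.88) ≈ 24.185 μg.

24 μg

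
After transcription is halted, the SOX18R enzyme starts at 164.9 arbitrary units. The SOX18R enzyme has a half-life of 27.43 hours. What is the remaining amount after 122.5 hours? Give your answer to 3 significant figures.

7.46 arbitrary units

Number of half-lives: n = 122.5/27.43 ≈ 4.4659.
Remaining = 164.9 × (1/2)^4.4659 = 164.9 × 0.045251 ≈ 7.4619 arbitrary units.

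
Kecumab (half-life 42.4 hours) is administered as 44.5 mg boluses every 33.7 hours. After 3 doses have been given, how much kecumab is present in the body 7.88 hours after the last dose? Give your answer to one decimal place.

74.7 mg

The 3 doses were given 75.28, 41.58, 7.88 hours ago.
Total = 44.5·(1/2)^(75.28/42.4) + 44.5·(1/2)^(41.58/42.4) + 44.5·(1/2)^(7.88/42.4)
      = 12.998 + 22.55 + 39.121 ≈ 74.67 mg.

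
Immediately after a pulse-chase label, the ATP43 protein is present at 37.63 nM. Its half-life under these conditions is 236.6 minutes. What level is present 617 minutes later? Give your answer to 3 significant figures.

6.17 nM

Number of half-lives: n = 617/236.6 ≈ 2.6078.
Remaining = 37.63 × (1/2)^2.6078 = 37.63 × 0.16405 ≈ 6.1733 nM.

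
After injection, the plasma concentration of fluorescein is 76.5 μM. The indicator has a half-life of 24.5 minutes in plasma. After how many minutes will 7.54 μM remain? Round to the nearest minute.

82 minutes

Fraction remaining = 7.54/76.5 ≈ 0.098562.
n = log₂(76.5/7.54) = ln(10.146)/ln 2 ≈ 3.3428 half-lives.
t = n × t½ = 3.3428 × 24.5 ≈ 81.899 minutes.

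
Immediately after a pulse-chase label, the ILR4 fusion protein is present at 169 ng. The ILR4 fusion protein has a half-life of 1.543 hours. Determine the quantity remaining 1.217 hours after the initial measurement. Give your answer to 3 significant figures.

Number of half-lives: n = 1.217/1.543 ≈ 0.78872.
Remaining = 169 × (1/2)^0.78872 = 169 × 0.57886 ≈ 97.827 ng.

97.8 ng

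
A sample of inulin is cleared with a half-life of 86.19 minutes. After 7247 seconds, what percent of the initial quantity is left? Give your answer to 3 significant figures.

7247 seconds = 120.783 minutes.
n = 120.783/86.19 ≈ 1.4014 half-lives.
Fraction remaining = (1/2)^1.4014 ≈ 0.37857, i.e. 37.857%.

37.9%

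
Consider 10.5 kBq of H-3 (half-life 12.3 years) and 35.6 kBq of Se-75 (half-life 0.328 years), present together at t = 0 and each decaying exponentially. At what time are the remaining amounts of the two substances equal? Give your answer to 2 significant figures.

0.59 years

Set 10.5·(1/2)^(t/12.3) = 35.6·(1/2)^(t/0.328).
Taking log₂: log₂(10.5/35.6) = t·(1/12.3 − 1/0.328).
log₂(0.29494) = -1.7615; 1/12.3 − 1/0.328 = -2.9675.
t = -1.7615 / -2.9675 ≈ 0.5936 years.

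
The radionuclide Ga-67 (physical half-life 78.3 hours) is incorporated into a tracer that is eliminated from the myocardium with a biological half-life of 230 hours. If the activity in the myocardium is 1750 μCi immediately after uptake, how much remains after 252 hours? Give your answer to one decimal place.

88.0 μCi

1/t_eff = 1/t_phys + 1/t_biol = 1/78.3 + 1/230 = 0.017119 per hour.
t_eff = 78.3 × 230 / (78.3 + 230) ≈ 58.414 hours.
Remaining = 1750 × (1/2)^(252/58.414) = 1750 × (1/2)^4.314 ≈ 87.98 μCi.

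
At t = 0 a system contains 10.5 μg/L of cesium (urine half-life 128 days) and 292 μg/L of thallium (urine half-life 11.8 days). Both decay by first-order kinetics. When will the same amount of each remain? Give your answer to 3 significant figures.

Set 10.5·(1/2)^(t/128) = 292·(1/2)^(t/11.8).
Taking log₂: log₂(10.5/292) = t·(1/128 − 1/11.8).
log₂(0.035959) = -4.7975; 1/128 − 1/11.8 = -0.076933.
t = -4.7975 / -0.076933 ≈ 62.359 days.

62.4 days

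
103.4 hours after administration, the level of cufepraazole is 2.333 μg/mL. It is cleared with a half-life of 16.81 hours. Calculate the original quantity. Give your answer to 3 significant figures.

166 μg/mL

Number of half-lives elapsed: n = 103.4/16.81 ≈ 6.1511.
A₀ = A × 2^n = 2.333 × 2^6.1511 = 2.333 × 71.067 ≈ 165.8 μg/mL.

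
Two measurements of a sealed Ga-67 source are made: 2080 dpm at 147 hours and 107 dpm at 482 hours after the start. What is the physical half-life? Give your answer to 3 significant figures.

Over Δt = 482 − 147 = 335 hours, the level fell by a factor of 2080/107 ≈ 19.439.
n = log₂(19.439) ≈ 4.2809 half-lives, so t½ = 335/4.2809 ≈ 78.255 hours.

78.3 hours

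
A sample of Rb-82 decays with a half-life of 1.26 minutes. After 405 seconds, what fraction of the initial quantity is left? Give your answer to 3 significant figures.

0.0244

405 seconds = 6.75 minutes.
n = 6.75/1.26 ≈ 5.3571 half-lives.
Fraction remaining = (1/2)^5.3571 ≈ 0.024397.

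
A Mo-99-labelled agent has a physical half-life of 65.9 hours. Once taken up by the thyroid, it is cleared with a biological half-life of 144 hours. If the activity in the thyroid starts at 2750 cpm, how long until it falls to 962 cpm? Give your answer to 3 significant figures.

68.5 hours

1/t_eff = 1/t_phys + 1/t_biol = 1/65.9 + 1/144 = 0.022119 per hour.
t_eff = 65.9 × 144 / (65.9 + 144) ≈ 45.21 hours.
n = log₂(2750/962) ≈ 1.5153; t = 1.5153 × 45.21 ≈ 68.508 hours.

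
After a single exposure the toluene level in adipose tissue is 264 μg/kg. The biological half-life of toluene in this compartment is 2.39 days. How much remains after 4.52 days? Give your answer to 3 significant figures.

Number of half-lives: n = 4.52/2.39 ≈ 1.8912.
Remaining = 264 × (1/2)^1.8912 = 264 × 0.26958 ≈ 71.169 μg/kg.

71.2 μg/kg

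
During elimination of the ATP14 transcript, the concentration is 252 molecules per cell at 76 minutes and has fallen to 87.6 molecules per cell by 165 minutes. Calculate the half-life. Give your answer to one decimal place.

58.4 minutes

Over Δt = 165 − 76 = 89 minutes, the level fell by a factor of 252/87.6 ≈ 2.8767.
n = log₂(2.8767) ≈ 1.5244 half-lives, so t½ = 89/1.5244 ≈ 58.383 minutes.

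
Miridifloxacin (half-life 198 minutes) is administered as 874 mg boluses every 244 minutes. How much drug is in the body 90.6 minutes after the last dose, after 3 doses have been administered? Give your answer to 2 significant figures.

1000 mg

The 3 doses were given 578.6, 334.6, 90.6 minutes ago.
Total = 874·(1/2)^(578.6/198) + 874·(1/2)^(334.6/198) + 874·(1/2)^(90.6/198)
      = 115.3 + 270.9 + 636.45 ≈ 1022.7 mg.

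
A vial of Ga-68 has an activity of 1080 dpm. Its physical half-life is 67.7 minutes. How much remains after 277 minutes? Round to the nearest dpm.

63 dpm

Number of half-lives: n = 277/67.7 ≈ 4.0916.
Remaining = 1080 × (1/2)^4.0916 = 1080 × 0.058656 ≈ 63.348 dpm.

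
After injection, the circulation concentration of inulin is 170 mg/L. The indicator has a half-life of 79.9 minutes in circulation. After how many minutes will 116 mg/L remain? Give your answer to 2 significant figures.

44 minutes

Fraction remaining = 116/170 ≈ 0.68235.
n = log₂(170/116) = ln(1.4655)/ln 2 ≈ 0.55141 half-lives.
t = n × t½ = 0.55141 × 79.9 ≈ 44.058 minutes.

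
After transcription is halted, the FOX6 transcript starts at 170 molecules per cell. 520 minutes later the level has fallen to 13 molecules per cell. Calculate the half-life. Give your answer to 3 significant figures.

A/A₀ = 13/170 ≈ 0.076471.
n = log₂(13.077) ≈ 3.709 half-lives elapsed in 520 minutes.
t½ = 520/3.709 ≈ 140.2 minutes.

140 minutes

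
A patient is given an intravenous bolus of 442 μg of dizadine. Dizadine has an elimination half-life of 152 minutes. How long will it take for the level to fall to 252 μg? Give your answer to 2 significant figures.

Fraction remaining = 252/442 ≈ 0.57014.
n = log₂(442/252) = ln(1.754)/ln 2 ≈ 0.81062 half-lives.
t = n × t½ = 0.81062 × 152 ≈ 123.21 minutes.

120 minutes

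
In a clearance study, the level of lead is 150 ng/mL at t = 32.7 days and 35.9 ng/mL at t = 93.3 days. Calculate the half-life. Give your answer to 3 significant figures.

Over Δt = 93.3 − 32.7 = 60.6 days, the level fell by a factor of 150/35.9 ≈ 4.1783.
n = log₂(4.1783) ≈ 2.0629 half-lives, so t½ = 60.6/2.0629 ≈ 29.376 days.

29.4 days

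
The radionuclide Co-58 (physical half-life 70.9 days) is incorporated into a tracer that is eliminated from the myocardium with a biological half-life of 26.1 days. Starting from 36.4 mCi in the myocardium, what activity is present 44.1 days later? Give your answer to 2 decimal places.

1/t_eff = 1/t_phys + 1/t_biol = 1/70.9 + 1/26.1 = 0.052419 per day.
t_eff = 70.9 × 26.1 / (70.9 + 26.1) ≈ 19.077 days.
Remaining = 36.4 × (1/2)^(44.1/19.077) = 36.4 × (1/2)^2.3117 ≈ 7.332 mCi.

7.33 mCi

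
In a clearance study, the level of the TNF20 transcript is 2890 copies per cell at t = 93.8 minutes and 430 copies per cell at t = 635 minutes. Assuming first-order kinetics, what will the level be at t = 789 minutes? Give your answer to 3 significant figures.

250 copies per cell

Over Δt = 635 − 93.8 = 541.2 minutes, the level fell by a factor of 2890/430 ≈ 6.7209.
n = log₂(6.7209) ≈ 2.7487 half-lives, so t½ = 541.2/2.7487 ≈ 196.9 minutes.
From t = 635 to t = 789: 430 × (1/2)^((789−635)/196.9) ≈ 250.05 copies per cell.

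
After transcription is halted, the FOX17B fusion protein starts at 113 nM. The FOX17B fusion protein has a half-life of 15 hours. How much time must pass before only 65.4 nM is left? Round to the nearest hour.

12 hours

Fraction remaining = 65.4/113 ≈ 0.57876.
n = log₂(113/65.4) = ln(1.7278)/ln 2 ≈ 0.78896 half-lives.
t = n × t½ = 0.78896 × 15 ≈ 11.834 hours.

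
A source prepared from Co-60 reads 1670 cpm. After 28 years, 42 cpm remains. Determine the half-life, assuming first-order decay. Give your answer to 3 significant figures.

A/A₀ = 42/1670 ≈ 0.02515.
n = log₂(39.762) ≈ 5.3133 half-lives elapsed in 28 years.
t½ = 28/5.3133 ≈ 5.2698 years.

5.27 years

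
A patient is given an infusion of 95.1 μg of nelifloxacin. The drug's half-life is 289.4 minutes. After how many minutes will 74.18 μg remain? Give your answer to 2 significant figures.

Fraction remaining = 74.18/95.1 ≈ 0.78002.
n = log₂(95.1/74.18) = ln(1.282)/ln 2 ≈ 0.35842 half-lives.
t = n × t½ = 0.35842 × 289.4 ≈ 103.73 minutes.

100 minutes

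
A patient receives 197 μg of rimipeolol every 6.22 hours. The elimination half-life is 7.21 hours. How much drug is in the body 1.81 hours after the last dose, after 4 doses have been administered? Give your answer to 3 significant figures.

334 μg

The 4 doses were given 20.47, 14.25, 8.03, 1.81 hours ago.
Total = 197·(1/2)^(20.47/7.21) + 197·(1/2)^(14.25/7.21) + 197·(1/2)^(8.03/7.21) + 197·(1/2)^(1.81/7.21)
      = 27.53 + 50.062 + 91.033 + 165.54 ≈ 334.16 μg.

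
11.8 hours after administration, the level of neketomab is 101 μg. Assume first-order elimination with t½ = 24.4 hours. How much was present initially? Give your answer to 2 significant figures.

140 μg

Number of half-lives elapsed: n = 11.8/24.4 ≈ 0.48361.
A₀ = A × 2^n = 101 × 2^0.48361 = 101 × 1.3982 ≈ 141.22 μg.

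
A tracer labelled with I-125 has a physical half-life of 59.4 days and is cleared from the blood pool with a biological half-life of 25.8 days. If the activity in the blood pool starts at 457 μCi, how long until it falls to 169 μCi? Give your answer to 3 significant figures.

1/t_eff = 1/t_phys + 1/t_biol = 1/59.4 + 1/25.8 = 0.055595 per day.
t_eff = 59.4 × 25.8 / (59.4 + 25.8) ≈ 17.987 days.
n = log₂(457/169) ≈ 1.4352; t = 1.4352 × 17.987 ≈ 25.815 days.

25.8 days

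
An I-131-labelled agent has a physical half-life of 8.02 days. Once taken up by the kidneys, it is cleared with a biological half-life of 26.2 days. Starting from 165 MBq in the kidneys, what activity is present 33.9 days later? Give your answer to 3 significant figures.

3.59 MBq

1/t_eff = 1/t_phys + 1/t_biol = 1/8.02 + 1/26.2 = 0.16286 per day.
t_eff = 8.02 × 26.2 / (8.02 + 26.2) ≈ 6.1404 days.
Remaining = 165 × (1/2)^(33.9/6.1404) = 165 × (1/2)^5.5208 ≈ 3.5938 MBq.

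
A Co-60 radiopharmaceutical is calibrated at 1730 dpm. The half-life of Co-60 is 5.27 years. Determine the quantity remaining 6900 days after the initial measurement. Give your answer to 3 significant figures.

Convert the elapsed time: 6900 days = 18.9041 years.
Number of half-lives: n = 18.9041/5.27 ≈ 3.5871.
Remaining = 1730 × (1/2)^3.5871 = 1730 × 0.083209 ≈ 143.95 dpm.

144 dpm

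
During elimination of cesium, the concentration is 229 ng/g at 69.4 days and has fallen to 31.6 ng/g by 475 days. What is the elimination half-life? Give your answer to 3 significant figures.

142 days

Over Δt = 475 − 69.4 = 405.6 days, the level fell by a factor of 229/31.6 ≈ 7.2468.
n = log₂(7.2468) ≈ 2.8574 half-lives, so t½ = 405.6/2.8574 ≈ 141.95 days.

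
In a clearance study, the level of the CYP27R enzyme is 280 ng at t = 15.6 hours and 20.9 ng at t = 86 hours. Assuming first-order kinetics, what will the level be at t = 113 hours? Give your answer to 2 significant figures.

Over Δt = 86 − 15.6 = 70.4 hours, the level fell by a factor of 280/20.9 ≈ 13.397.
n = log₂(13.397) ≈ 3.7439 half-lives, so t½ = 70.4/3.7439 ≈ 18.804 hours.
From t = 86 to t = 113: 20.9 × (1/2)^((113−86)/18.804) ≈ 7.7252 ng.

7.7 ng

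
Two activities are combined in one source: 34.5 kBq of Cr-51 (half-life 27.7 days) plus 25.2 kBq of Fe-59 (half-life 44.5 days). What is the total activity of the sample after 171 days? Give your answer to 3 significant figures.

Cr-51: 34.5 × (1/2)^(171/27.7) = 34.5 × (1/2)^6.1733 ≈ 0.47805 kBq.
Fe-59: 25.2 × (1/2)^(171/44.5) = 25.2 × (1/2)^3.8427 ≈ 1.7564 kBq.
Total = 0.47805 + 1.7564 ≈ 2.2345 kBq.

2.23 kBq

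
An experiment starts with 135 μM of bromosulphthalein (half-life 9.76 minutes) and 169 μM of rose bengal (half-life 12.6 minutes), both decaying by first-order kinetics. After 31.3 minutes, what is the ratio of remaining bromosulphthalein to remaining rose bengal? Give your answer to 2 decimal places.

bromosulphthalein: 135 × (1/2)^(31.3/9.76) = 135 × (1/2)^3.207 ≈ 14.62 μM.
rose bengal: 169 × (1/2)^(31.3/12.6) = 169 × (1/2)^2.4841 ≈ 30.206 μM.
Ratio ≈ 14.62 / 30.206 ≈ 0.48401.

0.48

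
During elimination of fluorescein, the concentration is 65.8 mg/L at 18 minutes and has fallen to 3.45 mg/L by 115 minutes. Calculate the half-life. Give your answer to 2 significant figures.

23 minutes

Over Δt = 115 − 18 = 97 minutes, the level fell by a factor of 65.8/3.45 ≈ 19.072.
n = log₂(19.072) ≈ 4.2534 half-lives, so t½ = 97/4.2534 ≈ 22.805 minutes.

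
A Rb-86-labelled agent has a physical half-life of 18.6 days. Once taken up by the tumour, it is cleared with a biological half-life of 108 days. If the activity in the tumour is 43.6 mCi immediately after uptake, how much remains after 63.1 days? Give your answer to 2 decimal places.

2.77 mCi

1/t_eff = 1/t_phys + 1/t_biol = 1/18.6 + 1/108 = 0.063023 per day.
t_eff = 18.6 × 108 / (18.6 + 108) ≈ 15.867 days.
Remaining = 43.6 × (1/2)^(63.1/15.867) = 43.6 × (1/2)^3.9767 ≈ 2.7693 mCi.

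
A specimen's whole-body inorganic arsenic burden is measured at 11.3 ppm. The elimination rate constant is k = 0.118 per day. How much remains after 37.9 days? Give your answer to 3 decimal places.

t½ = ln 2 / k = 0.69315 / 0.118 ≈ 5.8741 days.
Number of half-lives: n = 37.9/5.8741 ≈ 6.452.
Remaining = 11.3 × (1/2)^6.452 = 11.3 × 0.011422 ≈ 0.12907 ppm.

0.129 ppm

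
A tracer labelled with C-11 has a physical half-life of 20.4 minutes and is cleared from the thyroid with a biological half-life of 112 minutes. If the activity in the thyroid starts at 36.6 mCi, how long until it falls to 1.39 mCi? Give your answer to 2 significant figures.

1/t_eff = 1/t_phys + 1/t_biol = 1/20.4 + 1/112 = 0.057948 per minute.
t_eff = 20.4 × 112 / (20.4 + 112) ≈ 17.257 minutes.
n = log₂(36.6/1.39) ≈ 4.7187; t = 4.7187 × 17.257 ≈ 81.429 minutes.

81 minutes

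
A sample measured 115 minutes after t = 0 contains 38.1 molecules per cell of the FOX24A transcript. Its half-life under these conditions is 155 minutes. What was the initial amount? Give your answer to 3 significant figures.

63.7 molecules per cell

Number of half-lives elapsed: n = 115/155 ≈ 0.74194.
A₀ = A × 2^n = 38.1 × 2^0.74194 = 38.1 × 1.6724 ≈ 63.719 molecules per cell.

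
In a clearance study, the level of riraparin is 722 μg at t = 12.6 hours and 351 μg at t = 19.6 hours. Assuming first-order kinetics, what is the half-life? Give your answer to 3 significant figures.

Over Δt = 19.6 − 12.6 = 7 hours, the level fell by a factor of 722/351 ≈ 2.057.
n = log₂(2.057) ≈ 1.0405 half-lives, so t½ = 7/1.0405 ≈ 6.7274 hours.

6.73 hours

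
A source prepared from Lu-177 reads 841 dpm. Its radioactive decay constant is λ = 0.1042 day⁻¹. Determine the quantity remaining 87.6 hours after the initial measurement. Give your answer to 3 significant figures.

575 dpm

t½ = ln 2 / λ = 0.69315 / 0.1042 ≈ 6.6521 days.
Convert the elapsed time: 87.6 hours = 3.65 days.
Number of half-lives: n = 3.65/6.6521 ≈ 0.5487.
Remaining = 841 × (1/2)^0.5487 = 841 × 0.68364 ≈ 574.94 dpm.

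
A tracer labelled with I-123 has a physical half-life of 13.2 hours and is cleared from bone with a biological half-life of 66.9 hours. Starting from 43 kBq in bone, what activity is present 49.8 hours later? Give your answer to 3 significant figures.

1/t_eff = 1/t_phys + 1/t_biol = 1/13.2 + 1/66.9 = 0.090705 per hour.
t_eff = 13.2 × 66.9 / (13.2 + 66.9) ≈ 11.025 hours.
Remaining = 43 × (1/2)^(49.8/11.025) = 43 × (1/2)^4.5171 ≈ 1.8779 kBq.

1.88 kBq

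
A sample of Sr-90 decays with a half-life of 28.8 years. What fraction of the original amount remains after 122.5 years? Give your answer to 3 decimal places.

0.052

n = 122.5/28.8 ≈ 4.2535 half-lives.
Fraction remaining = (1/2)^4.2535 ≈ 0.05243.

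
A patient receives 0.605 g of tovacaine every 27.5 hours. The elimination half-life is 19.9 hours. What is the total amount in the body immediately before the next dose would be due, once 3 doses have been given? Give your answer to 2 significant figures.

0.36 g

The 3 doses were given 82.5, 55, 27.5 hours ago.
Total = 0.605·(1/2)^(82.5/19.9) + 0.605·(1/2)^(55/19.9) + 0.605·(1/2)^(27.5/19.9)
      = 0.03418 + 0.089076 + 0.23214 ≈ 0.3554 g.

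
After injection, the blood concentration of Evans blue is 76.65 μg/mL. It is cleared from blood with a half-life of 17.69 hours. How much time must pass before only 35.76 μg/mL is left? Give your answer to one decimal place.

Fraction remaining = 35.76/76.65 ≈ 0.46654.
n = log₂(76.65/35.76) = ln(2.1435)/ln 2 ≈ 1.0999 half-lives.
t = n × t½ = 1.0999 × 17.69 ≈ 19.458 hours.

19.5 hours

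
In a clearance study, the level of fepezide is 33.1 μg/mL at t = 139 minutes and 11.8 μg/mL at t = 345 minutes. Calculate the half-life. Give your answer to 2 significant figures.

140 minutes

Over Δt = 345 − 139 = 206 minutes, the level fell by a factor of 33.1/11.8 ≈ 2.8051.
n = log₂(2.8051) ≈ 1.488 half-lives, so t½ = 206/1.488 ≈ 138.44 minutes.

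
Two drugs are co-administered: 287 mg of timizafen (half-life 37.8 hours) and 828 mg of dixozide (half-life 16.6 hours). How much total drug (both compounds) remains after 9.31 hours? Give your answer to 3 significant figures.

803 mg

timizafen: 287 × (1/2)^(9.31/37.8) = 287 × (1/2)^0.2463 ≈ 241.96 mg.
dixozide: 828 × (1/2)^(9.31/16.6) = 828 × (1/2)^0.56084 ≈ 561.31 mg.
Total = 241.96 + 561.31 ≈ 803.26 mg.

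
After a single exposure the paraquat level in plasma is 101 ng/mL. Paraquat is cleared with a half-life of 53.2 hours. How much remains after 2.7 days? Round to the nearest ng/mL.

43 ng/mL

Convert the elapsed time: 2.7 days = 64.8 hours.
Number of half-lives: n = 64.8/53.2 ≈ 1.218.
Remaining = 101 × (1/2)^1.218 = 101 × 0.42986 ≈ 43.416 ng/mL.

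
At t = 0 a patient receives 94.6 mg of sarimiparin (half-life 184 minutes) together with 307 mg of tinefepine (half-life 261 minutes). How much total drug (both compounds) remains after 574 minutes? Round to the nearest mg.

78 mg

sarimiparin: 94.6 × (1/2)^(574/184) = 94.6 × (1/2)^3.1196 ≈ 10.884 mg.
tinefepine: 307 × (1/2)^(574/261) = 307 × (1/2)^2.1992 ≈ 66.85 mg.
Total = 10.884 + 66.85 ≈ 77.735 mg.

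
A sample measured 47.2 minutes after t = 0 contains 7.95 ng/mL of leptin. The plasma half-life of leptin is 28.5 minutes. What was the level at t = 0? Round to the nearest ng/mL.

Number of half-lives elapsed: n = 47.2/28.5 ≈ 1.6561.
A₀ = A × 2^n = 7.95 × 2^1.6561 = 7.95 × 3.1517 ≈ 25.056 ng/mL.

25 ng/mL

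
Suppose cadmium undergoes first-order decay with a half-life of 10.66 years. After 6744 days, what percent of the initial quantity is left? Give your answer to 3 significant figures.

30.1%

6744 days = 18.4767 years.
n = 18.4767/10.66 ≈ 1.7333 half-lives.
Fraction remaining = (1/2)^1.7333 ≈ 0.30077, i.e. 30.077%.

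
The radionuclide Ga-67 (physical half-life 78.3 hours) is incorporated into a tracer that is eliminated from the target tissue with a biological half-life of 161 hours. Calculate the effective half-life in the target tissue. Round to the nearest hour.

53 hours

1/t_eff = 1/t_phys + 1/t_biol = 1/78.3 + 1/161 = 0.018983 per hour.
t_eff = 78.3 × 161 / (78.3 + 161) ≈ 52.68 hours.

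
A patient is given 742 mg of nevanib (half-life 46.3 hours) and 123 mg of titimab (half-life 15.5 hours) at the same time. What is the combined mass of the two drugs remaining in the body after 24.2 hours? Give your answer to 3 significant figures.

558 mg

nevanib: 742 × (1/2)^(24.2/46.3) = 742 × (1/2)^0.52268 ≈ 516.49 mg.
titimab: 123 × (1/2)^(24.2/15.5) = 123 × (1/2)^1.5613 ≈ 41.678 mg.
Total = 516.49 + 41.678 ≈ 558.17 mg.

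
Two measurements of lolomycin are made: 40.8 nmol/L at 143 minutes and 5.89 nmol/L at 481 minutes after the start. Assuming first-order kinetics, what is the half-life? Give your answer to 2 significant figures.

Over Δt = 481 − 143 = 338 minutes, the level fell by a factor of 40.8/5.89 ≈ 6.927.
n = log₂(6.927) ≈ 2.7922 half-lives, so t½ = 338/2.7922 ≈ 121.05 minutes.

120 minutes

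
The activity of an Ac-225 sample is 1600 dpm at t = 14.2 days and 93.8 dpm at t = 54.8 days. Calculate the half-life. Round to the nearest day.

10 days

Over Δt = 54.8 − 14.2 = 40.6 days, the level fell by a factor of 1600/93.8 ≈ 17.058.
n = log₂(17.058) ≈ 4.0923 half-lives, so t½ = 40.6/4.0923 ≈ 9.921 days.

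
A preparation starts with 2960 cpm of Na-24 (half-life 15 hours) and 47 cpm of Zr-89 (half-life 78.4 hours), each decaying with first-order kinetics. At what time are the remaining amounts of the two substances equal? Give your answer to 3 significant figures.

Set 2960·(1/2)^(t/15) = 47·(1/2)^(t/78.4).
Taking log₂: log₂(2960/47) = t·(1/15 − 1/78.4).
log₂(62.979) = 5.9768; 1/15 − 1/78.4 = 0.053912.
t = 5.9768 / 0.053912 ≈ 110.86 hours.

111 hours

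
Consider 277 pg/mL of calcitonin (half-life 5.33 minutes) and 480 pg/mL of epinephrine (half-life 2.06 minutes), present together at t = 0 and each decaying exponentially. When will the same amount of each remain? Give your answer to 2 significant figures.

Set 277·(1/2)^(t/5.33) = 480·(1/2)^(t/2.06).
Taking log₂: log₂(277/480) = t·(1/5.33 − 1/2.06).
log₂(0.57708) = -0.79315; 1/5.33 − 1/2.06 = -0.29782.
t = -0.79315 / -0.29782 ≈ 2.6632 minutes.

2.7 minutes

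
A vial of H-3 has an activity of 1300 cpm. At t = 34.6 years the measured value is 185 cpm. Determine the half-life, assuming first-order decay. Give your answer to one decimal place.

A/A₀ = 185/1300 ≈ 0.14231.
n = log₂(7.027) ≈ 2.8129 half-lives elapsed in 34.6 years.
t½ = 34.6/2.8129 ≈ 12.3 years.

12.3 years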